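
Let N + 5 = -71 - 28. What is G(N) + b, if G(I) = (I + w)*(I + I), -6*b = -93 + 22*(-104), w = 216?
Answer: -137395/6 ≈ -22899.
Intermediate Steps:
N = -104 (N = -5 + (-71 - 28) = -5 - 99 = -104)
b = 2381/6 (b = -(-93 + 22*(-104))/6 = -(-93 - 2288)/6 = -⅙*(-2381) = 2381/6 ≈ 396.83)
G(I) = 2*I*(216 + I) (G(I) = (I + 216)*(I + I) = (216 + I)*(2*I) = 2*I*(216 + I))
G(N) + b = 2*(-104)*(216 - 104) + 2381/6 = 2*(-104)*112 + 2381/6 = -23296 + 2381/6 = -137395/6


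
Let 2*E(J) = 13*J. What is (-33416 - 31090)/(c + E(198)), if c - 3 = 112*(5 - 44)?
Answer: 10751/513 ≈ 20.957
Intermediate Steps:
c = -4365 (c = 3 + 112*(5 - 44) = 3 + 112*(-39) = 3 - 4368 = -4365)
E(J) = 13*J/2 (E(J) = (13*J)/2 = 13*J/2)
(-33416 - 31090)/(c + E(198)) = (-33416 - 31090)/(-4365 + (13/2)*198) = -64506/(-4365 + 1287) = -64506/(-3078) = -64506*(-1/3078) = 10751/513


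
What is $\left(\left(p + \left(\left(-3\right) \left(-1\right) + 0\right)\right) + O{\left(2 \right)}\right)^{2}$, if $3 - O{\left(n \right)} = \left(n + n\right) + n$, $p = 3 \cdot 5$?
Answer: $225$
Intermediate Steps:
$p = 15$
$O{\left(n \right)} = 3 - 3 n$ ($O{\left(n \right)} = 3 - \left(\left(n + n\right) + n\right) = 3 - \left(2 n + n\right) = 3 - 3 n$)
$\left(\left(p + \left(\left(-3\right) \left(-1\right) + 0\right)\right) + O{\left(2 \right)}\right)^{2} = \left(\left(15 + \left(\left(-3\right) \left(-1\right) + 0\right)\right) + \left(3 - 6\right)\right)^{2} = \left(\left(15 + \left(3 + 0\right)\right) + \left(3 - 6\right)\right)^{2} = \left(\left(15 + 3\right) - 3\right)^{2} = \left(18 - 3\right)^{2} = 15^{2} = 225$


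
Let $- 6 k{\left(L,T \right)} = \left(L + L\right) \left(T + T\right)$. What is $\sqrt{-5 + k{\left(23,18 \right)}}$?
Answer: $i \sqrt{281} \approx 16.763 i$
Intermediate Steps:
$k{\left(L,T \right)} = - \frac{2 L T}{3}$ ($k{\left(L,T \right)} = - \frac{\left(L + L\right) \left(T + T\right)}{6} = - \frac{2 L 2 T}{6} = - \frac{4 L T}{6} = - \frac{2 L T}{3}$)
$\sqrt{-5 + k{\left(23,18 \right)}} = \sqrt{-5 - \frac{46}{3} \cdot 18} = \sqrt{-5 - 276} = \sqrt{-281} = i \sqrt{281}$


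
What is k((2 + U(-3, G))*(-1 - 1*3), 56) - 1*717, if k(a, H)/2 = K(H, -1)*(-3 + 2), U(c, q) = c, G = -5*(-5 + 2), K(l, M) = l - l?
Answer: -717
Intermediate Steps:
K(l, M) = 0
G = 15 (G = -5*(-3) = 15)
k(a, H) = 0 (k(a, H) = 2*(0*(-3 + 2)) = 2*(0*(-1)) = 2*0 = 0)
k((2 + U(-3, G))*(-1 - 1*3), 56) - 1*717 = 0 - 1*717 = 0 - 717 = -717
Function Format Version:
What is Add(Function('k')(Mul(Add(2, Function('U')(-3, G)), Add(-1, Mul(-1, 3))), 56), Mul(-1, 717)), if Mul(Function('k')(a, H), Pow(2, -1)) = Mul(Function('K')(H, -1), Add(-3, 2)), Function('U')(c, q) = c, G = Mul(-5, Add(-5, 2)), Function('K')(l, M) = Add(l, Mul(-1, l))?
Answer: -717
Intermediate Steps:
Function('K')(l, M) = 0
G = 15 (G = Mul(-5, -3) = 15)
Function('k')(a, H) = 0 (Function('k')(a, H) = Mul(2, Mul(0, Add(-3, 2))) = Mul(2, Mul(0, -1)) = Mul(2, 0) = 0)
Add(Function('k')(Mul(Add(2, Function('U')(-3, G)), Add(-1, Mul(-1, 3))), 56), Mul(-1, 717)) = Add(0, Mul(-1, 717)) = Add(0, -717) = -717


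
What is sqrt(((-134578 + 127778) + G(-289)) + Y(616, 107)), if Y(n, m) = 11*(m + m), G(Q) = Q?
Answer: I*sqrt(4735) ≈ 68.811*I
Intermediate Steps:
Y(n, m) = 22*m (Y(n, m) = 11*(2*m) = 22*m)
sqrt(((-134578 + 127778) + G(-289)) + Y(616, 107)) = sqrt(((-134578 + 127778) - 289) + 22*107) = sqrt((-6800 - 289) + 2354) = sqrt(-7089 + 2354) = sqrt(-4735) = I*sqrt(4735)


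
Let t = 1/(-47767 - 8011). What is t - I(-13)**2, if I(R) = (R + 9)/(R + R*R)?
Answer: -57299/84838338 ≈ -0.00067539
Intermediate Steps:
I(R) = (9 + R)/(R + R**2)
t = -1/55778 (t = 1/(-55778) = -1/55778 ≈ -1.7928e-5)
t - I(-13)**2 = -1/55778 - ((9 - 13)/((-13)*(1 - 13)))**2 = -1/55778 - (-1/13*(-4)/(-12))**2 = -1/55778 - (-1/13*(-1/12)*(-4))**2 = -1/55778 - (-1/39)**2 = -1/55778 - 1*1/1521 = -1/55778 - 1/1521 = -57299/84838338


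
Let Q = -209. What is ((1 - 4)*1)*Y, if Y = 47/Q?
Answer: 141/209 ≈ 0.67464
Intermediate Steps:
Y = -47/209 (Y = 47/(-209) = 47*(-1/209) = -47/209 ≈ -0.22488)
((1 - 4)*1)*Y = ((1 - 4)*1)*(-47/209) = -3*1*(-47/209) = -3*(-47/209) = 141/209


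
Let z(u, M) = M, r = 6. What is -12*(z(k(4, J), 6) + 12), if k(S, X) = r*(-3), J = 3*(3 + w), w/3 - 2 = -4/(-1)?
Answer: -216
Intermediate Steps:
w = 18 (w = 6 + 3*(-4/(-1)) = 6 + 3*(-4*(-1)) = 6 + 3*4 = 6 + 12 = 18)
J = 63 (J = 3*(3 + 18) = 3*21 = 63)
k(S, X) = -18 (k(S, X) = 6*(-3) = -18)
-12*(z(k(4, J), 6) + 12) = -12*(6 + 12) = -12*18 = -216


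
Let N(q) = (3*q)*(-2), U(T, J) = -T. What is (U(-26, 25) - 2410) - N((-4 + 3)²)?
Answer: -2378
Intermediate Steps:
N(q) = -6*q
(U(-26, 25) - 2410) - N((-4 + 3)²) = (-1*(-26) - 2410) - (-6)*(-4 + 3)² = (26 - 2410) - (-6)*(-1)² = -2384 - (-6) = -2384 - 1*(-6) = -2384 + 6 = -2378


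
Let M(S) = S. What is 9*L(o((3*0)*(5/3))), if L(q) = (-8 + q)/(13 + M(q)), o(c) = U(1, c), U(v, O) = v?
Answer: -9/2 ≈ -4.5000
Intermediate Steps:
o(c) = 1
L(q) = (-8 + q)/(13 + q)
9*L(o((3*0)*(5/3))) = 9*((-8 + 1)/(13 + 1)) = 9*(-7/14) = 9*((1/14)*(-7)) = 9*(-½) = -9/2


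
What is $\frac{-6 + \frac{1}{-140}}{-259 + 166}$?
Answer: $\frac{841}{13020} \approx 0.064593$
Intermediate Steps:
$\frac{-6 + \frac{1}{-140}}{-259 + 166} = \frac{-6 - \frac{1}{140}}{-93} = \left(- \frac{841}{140}\right) \left(- \frac{1}{93}\right) = \frac{841}{13020}$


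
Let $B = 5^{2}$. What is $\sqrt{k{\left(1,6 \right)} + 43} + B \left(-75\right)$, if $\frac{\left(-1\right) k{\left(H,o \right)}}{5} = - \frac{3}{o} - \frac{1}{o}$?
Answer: $-1875 + \frac{\sqrt{417}}{3} \approx -1868.2$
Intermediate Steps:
$B = 25$
$k{\left(H,o \right)} = \frac{20}{o}$ ($k{\left(H,o \right)} = - 5 \left(- \frac{3}{o} - \frac{1}{o}\right) = - 5 \left(- \frac{4}{o}\right) = \frac{20}{o}$)
$\sqrt{k{\left(1,6 \right)} + 43} + B \left(-75\right) = \sqrt{\frac{20}{6} + 43} + 25 \left(-75\right) = \sqrt{20 \cdot \frac{1}{6} + 43} - 1875 = \sqrt{\frac{10}{3} + 43} - 1875 = \sqrt{\frac{139}{3}} - 1875 = \frac{\sqrt{417}}{3} - 1875 = -1875 + \frac{\sqrt{417}}{3}$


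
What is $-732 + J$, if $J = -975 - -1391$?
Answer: $-316$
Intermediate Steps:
$J = 416$ ($J = -975 + 1391 = 416$)
$-732 + J = -732 + 416 = -316$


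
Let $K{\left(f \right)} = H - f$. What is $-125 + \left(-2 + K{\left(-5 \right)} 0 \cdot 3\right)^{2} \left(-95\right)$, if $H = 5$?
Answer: $-505$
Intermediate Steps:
$K{\left(f \right)} = 5 - f$
$-125 + \left(-2 + K{\left(-5 \right)} 0 \cdot 3\right)^{2} \left(-95\right) = -125 + \left(-2 + \left(5 - -5\right) 0 \cdot 3\right)^{2} \left(-95\right) = -125 + \left(-2 + \left(5 + 5\right) 0 \cdot 3\right)^{2} \left(-95\right) = -125 + \left(-2 + 10 \cdot 0 \cdot 3\right)^{2} \left(-95\right) = -125 + \left(-2 + 0 \cdot 3\right)^{2} \left(-95\right) = -125 + \left(-2 + 0\right)^{2} \left(-95\right) = -125 + \left(-2\right)^{2} \left(-95\right) = -125 + 4 \left(-95\right) = -125 - 380 = -505$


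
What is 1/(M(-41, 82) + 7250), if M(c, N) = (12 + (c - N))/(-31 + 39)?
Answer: 8/57889 ≈ 0.00013820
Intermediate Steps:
M(c, N) = 3/2 - N/8 + c/8 (M(c, N) = (12 + c - N)/8 = (12 + c - N)*(⅛) = 3/2 - N/8 + c/8)
1/(M(-41, 82) + 7250) = 1/((3/2 - ⅛*82 + (⅛)*(-41)) + 7250) = 1/((3/2 - 41/4 - 41/8) + 7250) = 1/(-111/8 + 7250) = 1/(57889/8) = 8/57889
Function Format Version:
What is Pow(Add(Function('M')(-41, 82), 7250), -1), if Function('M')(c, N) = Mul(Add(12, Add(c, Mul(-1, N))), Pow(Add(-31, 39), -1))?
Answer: Rational(8, 57889) ≈ 0.00013820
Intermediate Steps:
Function('M')(c, N) = Add(Rational(3, 2), Mul(Rational(-1, 8), N), Mul(Rational(1, 8), c)) (Function('M')(c, N) = Mul(Add(12, c, Mul(-1, N)), Pow(8, -1)) = Mul(Add(12, c, Mul(-1, N)), Rational(1, 8)) = Add(Rational(3, 2), Mul(Rational(-1, 8), N), Mul(Rational(1, 8), c)))
Pow(Add(Function('M')(-41, 82), 7250), -1) = Pow(Add(Add(Rational(3, 2), Mul(Rational(-1, 8), 82), Mul(Rational(1, 8), -41)), 7250), -1) = Pow(Add(Add(Rational(3, 2), Rational(-41, 4), Rational(-41, 8)), 7250), -1) = Pow(Add(Rational(-111, 8), 7250), -1) = Pow(Rational(57889, 8), -1) = Rational(8, 57889)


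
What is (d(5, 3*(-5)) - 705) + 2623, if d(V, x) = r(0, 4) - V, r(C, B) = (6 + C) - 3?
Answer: 1916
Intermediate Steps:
r(C, B) = 3 + C
d(V, x) = 3 - V (d(V, x) = (3 + 0) - V = 3 - V)
(d(5, 3*(-5)) - 705) + 2623 = ((3 - 1*5) - 705) + 2623 = ((3 - 5) - 705) + 2623 = (-2 - 705) + 2623 = -707 + 2623 = 1916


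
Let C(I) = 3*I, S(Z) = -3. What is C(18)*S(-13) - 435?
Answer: -597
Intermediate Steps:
C(18)*S(-13) - 435 = (3*18)*(-3) - 435 = 54*(-3) - 435 = -162 - 435 = -597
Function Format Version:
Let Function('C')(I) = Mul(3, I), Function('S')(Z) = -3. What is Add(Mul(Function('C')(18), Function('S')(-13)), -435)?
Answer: -597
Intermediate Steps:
Add(Mul(Function('C')(18), Function('S')(-13)), -435) = Add(Mul(Mul(3, 18), -3), -435) = Add(Mul(54, -3), -435) = Add(-162, -435) = -597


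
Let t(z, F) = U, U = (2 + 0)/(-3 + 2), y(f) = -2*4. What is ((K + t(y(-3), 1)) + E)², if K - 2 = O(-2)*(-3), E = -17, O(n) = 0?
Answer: 289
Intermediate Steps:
y(f) = -8
U = -2 (U = 2/(-1) = 2*(-1) = -2)
t(z, F) = -2
K = 2 (K = 2 + 0*(-3) = 2 + 0 = 2)
((K + t(y(-3), 1)) + E)² = ((2 - 2) - 17)² = (0 - 17)² = (-17)² = 289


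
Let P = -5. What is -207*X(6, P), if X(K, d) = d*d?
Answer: -5175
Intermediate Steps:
X(K, d) = d²
-207*X(6, P) = -207*(-5)² = -207*25 = -5175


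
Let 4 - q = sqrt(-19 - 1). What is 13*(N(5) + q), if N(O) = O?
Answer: 117 - 26*I*sqrt(5) ≈ 117.0 - 58.138*I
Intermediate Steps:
q = 4 - 2*I*sqrt(5) (q = 4 - sqrt(-19 - 1) = 4 - sqrt(-20) = 4 - 2*I*sqrt(5) ≈ 4.0 - 4.4721*I)
13*(N(5) + q) = 13*(5 + (4 - 2*I*sqrt(5))) = 13*(9 - 2*I*sqrt(5)) = 117 - 26*I*sqrt(5)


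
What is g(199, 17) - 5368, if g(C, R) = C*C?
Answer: 34233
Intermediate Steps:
g(C, R) = C**2
g(199, 17) - 5368 = 199**2 - 5368 = 39601 - 5368 = 34233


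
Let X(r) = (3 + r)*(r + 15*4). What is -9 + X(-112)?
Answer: 5659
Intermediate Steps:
X(r) = (3 + r)*(60 + r) (X(r) = (3 + r)*(r + 60) = (3 + r)*(60 + r))
-9 + X(-112) = -9 + (180 + (-112)² + 63*(-112)) = -9 + (180 + 12544 - 7056) = -9 + 5668 = 5659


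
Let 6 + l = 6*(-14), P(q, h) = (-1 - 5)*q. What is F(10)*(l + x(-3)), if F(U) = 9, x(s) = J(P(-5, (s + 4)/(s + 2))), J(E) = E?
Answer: -540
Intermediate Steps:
P(q, h) = -6*q
l = -90 (l = -6 + 6*(-14) = -6 - 84 = -90)
x(s) = 30 (x(s) = -6*(-5) = 30)
F(10)*(l + x(-3)) = 9*(-90 + 30) = 9*(-60) = -540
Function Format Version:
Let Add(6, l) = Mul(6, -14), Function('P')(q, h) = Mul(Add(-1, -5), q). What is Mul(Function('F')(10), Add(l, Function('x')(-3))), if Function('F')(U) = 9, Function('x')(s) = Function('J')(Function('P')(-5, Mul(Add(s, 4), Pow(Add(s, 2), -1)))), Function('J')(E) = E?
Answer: -540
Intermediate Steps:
Function('P')(q, h) = Mul(-6, q)
l = -90 (l = Add(-6, Mul(6, -14)) = Add(-6, -84) = -90)
Function('x')(s) = 30 (Function('x')(s) = Mul(-6, -5) = 30)
Mul(Function('F')(10), Add(l, Function('x')(-3))) = Mul(9, Add(-90, 30)) = Mul(9, -60) = -540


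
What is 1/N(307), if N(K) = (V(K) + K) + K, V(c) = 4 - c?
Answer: 1/311 ≈ 0.0032154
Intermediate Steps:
N(K) = 4 + K (N(K) = ((4 - K) + K) + K = 4 + K)
1/N(307) = 1/(4 + 307) = 1/311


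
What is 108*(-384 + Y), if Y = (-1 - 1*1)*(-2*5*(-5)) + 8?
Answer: -51408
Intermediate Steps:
Y = -92 (Y = (-1 - 1)*(-10*(-5)) + 8 = -2*50 + 8 = -100 + 8 = -92)
108*(-384 + Y) = 108*(-384 - 92) = 108*(-476) = -51408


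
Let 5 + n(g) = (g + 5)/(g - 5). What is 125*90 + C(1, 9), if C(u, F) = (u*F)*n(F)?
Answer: 22473/2 ≈ 11237.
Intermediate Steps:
n(g) = -5 + (5 + g)/(-5 + g) (n(g) = -5 + (g + 5)/(g - 5) = -5 + (5 + g)/(-5 + g))
C(u, F) = 2*F*u*(15 - 2*F)/(-5 + F) (C(u, F) = (u*F)*(2*(15 - 2*F)/(-5 + F)) = (F*u)*(2*(15 - 2*F)/(-5 + F)) = 2*F*u*(15 - 2*F)/(-5 + F))
125*90 + C(1, 9) = 125*90 + 2*9*1*(15 - 2*9)/(-5 + 9) = 11250 + 2*9*1*(15 - 18)/4 = 11250 + 2*9*1*(1/4)*(-3) = 11250 - 27/2 = 22473/2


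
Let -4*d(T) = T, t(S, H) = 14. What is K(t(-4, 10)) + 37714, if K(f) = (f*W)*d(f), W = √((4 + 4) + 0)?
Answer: 37714 - 98*√2 ≈ 37575.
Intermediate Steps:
d(T) = -T/4
W = 2*√2 (W = √(8 + 0) = √8 = 2*√2 ≈ 2.8284)
K(f) = -√2*f²/2 (K(f) = (f*(2*√2))*(-f/4) = (2*f*√2)*(-f/4) = -√2*f²/2)
K(t(-4, 10)) + 37714 = -½*√2*14² + 37714 = -½*√2*196 + 37714 = -98*√2 + 37714 = 37714 - 98*√2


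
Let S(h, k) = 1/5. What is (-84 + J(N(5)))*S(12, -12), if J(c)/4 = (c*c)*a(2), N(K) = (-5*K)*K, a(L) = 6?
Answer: 374916/5 ≈ 74983.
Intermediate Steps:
N(K) = -5*K**2
S(h, k) = 1/5
J(c) = 24*c**2 (J(c) = 4*((c*c)*6) = 4*(c**2*6) = 4*(6*c**2) = 24*c**2)
(-84 + J(N(5)))*S(12, -12) = (-84 + 24*(-5*5**2)**2)*(1/5) = (-84 + 24*(-5*25)**2)*(1/5) = (-84 + 24*(-125)**2)*(1/5) = (-84 + 24*15625)*(1/5) = (-84 + 375000)*(1/5) = 374916*(1/5) = 374916/5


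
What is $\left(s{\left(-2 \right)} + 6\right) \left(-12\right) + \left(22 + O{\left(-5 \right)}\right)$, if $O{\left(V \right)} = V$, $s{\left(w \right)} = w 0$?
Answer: $-55$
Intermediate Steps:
$s{\left(w \right)} = 0$
$\left(s{\left(-2 \right)} + 6\right) \left(-12\right) + \left(22 + O{\left(-5 \right)}\right) = \left(0 + 6\right) \left(-12\right) + \left(22 - 5\right) = 6 \left(-12\right) + 17 = -72 + 17 = -55$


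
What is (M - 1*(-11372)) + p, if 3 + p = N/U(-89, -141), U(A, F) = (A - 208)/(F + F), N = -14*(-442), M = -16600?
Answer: 63803/99 ≈ 644.47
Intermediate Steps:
N = 6188
U(A, F) = (-208 + A)/(2*F) (U(A, F) = (-208 + A)/((2*F)) = (-208 + A)*(1/(2*F)) = (-208 + A)/(2*F))
p = 581375/99 (p = -3 + 6188/(((½)*(-208 - 89)/(-141))) = -3 + 6188/(((½)*(-1/141)*(-297))) = -3 + 6188/(99/94) = -3 + 6188*(94/99) = -3 + 581672/99 = 581375/99 ≈ 5872.5)
(M - 1*(-11372)) + p = (-16600 - 1*(-11372)) + 581375/99 = (-16600 + 11372) + 581375/99 = -5228 + 581375/99 = 63803/99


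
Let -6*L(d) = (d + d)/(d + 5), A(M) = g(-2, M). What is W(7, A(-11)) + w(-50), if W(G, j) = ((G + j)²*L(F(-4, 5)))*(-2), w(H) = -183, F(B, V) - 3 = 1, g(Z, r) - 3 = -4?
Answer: -517/3 ≈ -172.33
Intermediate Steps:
g(Z, r) = -1 (g(Z, r) = 3 - 4 = -1)
A(M) = -1
F(B, V) = 4 (F(B, V) = 3 + 1 = 4)
L(d) = -d/(3*(5 + d)) (L(d) = -(d + d)/(6*(d + 5)) = -2*d/(6*(5 + d)) = -d/(3*(5 + d)))
W(G, j) = 8*(G + j)²/27 (W(G, j) = ((G + j)²*(-1*4/(15 + 3*4)))*(-2) = ((G + j)²*(-1*4/(15 + 12)))*(-2) = ((G + j)²*(-1*4/27))*(-2) = ((G + j)²*(-1*4*1/27))*(-2) = ((G + j)²*(-4/27))*(-2) = -4*(G + j)²/27*(-2) = 8*(G + j)²/27)
W(7, A(-11)) + w(-50) = 8*(7 - 1)²/27 - 183 = (8/27)*6² - 183 = (8/27)*36 - 183 = 32/3 - 183 = -517/3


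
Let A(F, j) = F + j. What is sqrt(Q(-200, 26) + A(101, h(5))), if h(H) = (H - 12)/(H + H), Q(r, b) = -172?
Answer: I*sqrt(7170)/10 ≈ 8.4676*I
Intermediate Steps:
h(H) = (-12 + H)/(2*H) (h(H) = (-12 + H)/((2*H)) = (-12 + H)*(1/(2*H)) = (-12 + H)/(2*H))
sqrt(Q(-200, 26) + A(101, h(5))) = sqrt(-172 + (101 + (1/2)*(-12 + 5)/5)) = sqrt(-172 + (101 + (1/2)*(1/5)*(-7))) = sqrt(-172 + (101 - 7/10)) = sqrt(-172 + 1003/10) = sqrt(-717/10) = I*sqrt(7170)/10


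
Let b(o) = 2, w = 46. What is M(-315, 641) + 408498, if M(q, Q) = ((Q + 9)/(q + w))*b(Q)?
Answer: 109884662/269 ≈ 4.0849e+5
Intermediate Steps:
M(q, Q) = 2*(9 + Q)/(46 + q) (M(q, Q) = ((Q + 9)/(q + 46))*2 = ((9 + Q)/(46 + q))*2 = 2*(9 + Q)/(46 + q))
M(-315, 641) + 408498 = 2*(9 + 641)/(46 - 315) + 408498 = 2*650/(-269) + 408498 = 2*(-1/269)*650 + 408498 = -1300/269 + 408498 = 109884662/269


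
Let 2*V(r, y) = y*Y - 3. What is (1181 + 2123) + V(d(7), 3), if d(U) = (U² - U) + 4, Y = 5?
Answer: 3310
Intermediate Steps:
d(U) = 4 + U² - U
V(r, y) = -3/2 + 5*y/2 (V(r, y) = (y*5 - 3)/2 = (5*y - 3)/2 = (-3 + 5*y)/2 = -3/2 + 5*y/2)
(1181 + 2123) + V(d(7), 3) = (1181 + 2123) + (-3/2 + (5/2)*3) = 3304 + (-3/2 + 15/2) = 3304 + 6 = 3310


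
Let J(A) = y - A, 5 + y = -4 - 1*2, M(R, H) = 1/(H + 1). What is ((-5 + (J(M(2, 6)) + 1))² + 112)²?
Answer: 279692176/2401 ≈ 1.1649e+5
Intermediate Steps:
M(R, H) = 1/(1 + H)
y = -11 (y = -5 + (-4 - 1*2) = -5 + (-4 - 2) = -5 - 6 = -11)
J(A) = -11 - A
((-5 + (J(M(2, 6)) + 1))² + 112)² = ((-5 + ((-11 - 1/(1 + 6)) + 1))² + 112)² = ((-5 + ((-11 - 1/7) + 1))² + 112)² = ((-5 + ((-11 - 1*⅐) + 1))² + 112)² = ((-5 + ((-11 - ⅐) + 1))² + 112)² = ((-5 + (-78/7 + 1))² + 112)² = ((-5 - 71/7)² + 112)² = ((-106/7)² + 112)² = (11236/49 + 112)² = (16724/49)² = 279692176/2401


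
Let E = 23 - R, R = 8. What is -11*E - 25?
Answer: -190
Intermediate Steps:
E = 15 (E = 23 - 1*8 = 23 - 8 = 15)
-11*E - 25 = -11*15 - 25 = -165 - 25 = -190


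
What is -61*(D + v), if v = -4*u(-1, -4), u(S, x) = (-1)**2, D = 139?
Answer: -8235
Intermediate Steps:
u(S, x) = 1
v = -4 (v = -4*1 = -4)
-61*(D + v) = -61*(139 - 4) = -61*135 = -8235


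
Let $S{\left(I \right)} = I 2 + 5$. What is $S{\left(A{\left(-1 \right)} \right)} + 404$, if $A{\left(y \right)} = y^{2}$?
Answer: $411$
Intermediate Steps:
$S{\left(I \right)} = 5 + 2 I$ ($S{\left(I \right)} = 2 I + 5 = 5 + 2 I$)
$S{\left(A{\left(-1 \right)} \right)} + 404 = \left(5 + 2 \left(-1\right)^{2}\right) + 404 = \left(5 + 2 \cdot 1\right) + 404 = \left(5 + 2\right) + 404 = 7 + 404 = 411$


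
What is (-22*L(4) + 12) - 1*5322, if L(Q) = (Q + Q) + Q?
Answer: -5574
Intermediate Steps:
L(Q) = 3*Q (L(Q) = 2*Q + Q = 3*Q)
(-22*L(4) + 12) - 1*5322 = (-66*4 + 12) - 1*5322 = (-22*12 + 12) - 5322 = (-264 + 12) - 5322 = -252 - 5322 = -5574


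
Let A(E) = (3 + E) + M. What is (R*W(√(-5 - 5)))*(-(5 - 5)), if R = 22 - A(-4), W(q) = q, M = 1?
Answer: 0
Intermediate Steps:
A(E) = 4 + E (A(E) = (3 + E) + 1 = 4 + E)
R = 22 (R = 22 - (4 - 4) = 22 - 1*0 = 22 + 0 = 22)
(R*W(√(-5 - 5)))*(-(5 - 5)) = (22*√(-5 - 5))*(-(5 - 5)) = (22*√(-10))*(-1*0) = (22*(I*√10))*0 = (22*I*√10)*0 = 0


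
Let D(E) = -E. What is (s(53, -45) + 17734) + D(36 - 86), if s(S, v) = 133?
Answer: 17917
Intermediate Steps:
(s(53, -45) + 17734) + D(36 - 86) = (133 + 17734) - (36 - 86) = 17867 - 1*(-50) = 17867 + 50 = 17917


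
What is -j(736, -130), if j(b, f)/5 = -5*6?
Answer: 150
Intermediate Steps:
j(b, f) = -150 (j(b, f) = 5*(-5*6) = 5*(-30) = -150)
-j(736, -130) = -1*(-150) = 150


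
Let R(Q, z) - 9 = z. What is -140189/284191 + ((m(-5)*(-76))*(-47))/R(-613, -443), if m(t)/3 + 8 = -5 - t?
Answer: 12151142011/61669447 ≈ 197.04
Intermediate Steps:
m(t) = -39 - 3*t (m(t) = -24 + 3*(-5 - t) = -24 + (-15 - 3*t) = -39 - 3*t)
R(Q, z) = 9 + z
-140189/284191 + ((m(-5)*(-76))*(-47))/R(-613, -443) = -140189/284191 + (((-39 - 3*(-5))*(-76))*(-47))/(9 - 443) = -140189*1/284191 + (((-39 + 15)*(-76))*(-47))/(-434) = -140189/284191 + (-24*(-76)*(-47))*(-1/434) = -140189/284191 + (1824*(-47))*(-1/434) = -140189/284191 - 85728*(-1/434) = -140189/284191 + 42864/217 = 12151142011/61669447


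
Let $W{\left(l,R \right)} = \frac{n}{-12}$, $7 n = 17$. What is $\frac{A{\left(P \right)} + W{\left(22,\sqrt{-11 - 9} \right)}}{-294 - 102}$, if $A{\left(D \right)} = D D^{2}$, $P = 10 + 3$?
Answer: $- \frac{184531}{33264} \approx -5.5475$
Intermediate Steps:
$n = \frac{17}{7}$ ($n = \frac{1}{7} \cdot 17 = \frac{17}{7} \approx 2.4286$)
$W{\left(l,R \right)} = - \frac{17}{84}$ ($W{\left(l,R \right)} = \frac{17}{7 \left(-12\right)} = \frac{17}{7} \left(- \frac{1}{12}\right) = - \frac{17}{84}$)
$P = 13$
$A{\left(D \right)} = D^{3}$
$\frac{A{\left(P \right)} + W{\left(22,\sqrt{-11 - 9} \right)}}{-294 - 102} = \frac{13^{3} - \frac{17}{84}}{-294 - 102} = \frac{2197 - \frac{17}{84}}{-396} = \frac{184531}{84} \left(- \frac{1}{396}\right) = - \frac{184531}{33264}$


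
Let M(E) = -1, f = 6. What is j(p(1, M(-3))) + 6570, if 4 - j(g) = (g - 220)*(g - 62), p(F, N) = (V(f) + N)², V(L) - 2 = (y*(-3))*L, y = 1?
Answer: -9089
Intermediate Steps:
V(L) = 2 - 3*L (V(L) = 2 + (1*(-3))*L = 2 - 3*L)
p(F, N) = (-16 + N)² (p(F, N) = ((2 - 3*6) + N)² = ((2 - 18) + N)² = (-16 + N)²)
j(g) = 4 - (-220 + g)*(-62 + g) (j(g) = 4 - (g - 220)*(g - 62) = 4 - (-220 + g)*(-62 + g))
j(p(1, M(-3))) + 6570 = (-13636 - ((-16 - 1)²)² + 282*(-16 - 1)²) + 6570 = (-13636 - ((-17)²)² + 282*(-17)²) + 6570 = (-13636 - 1*289² + 282*289) + 6570 = (-13636 - 1*83521 + 81498) + 6570 = (-13636 - 83521 + 81498) + 6570 = -15659 + 6570 = -9089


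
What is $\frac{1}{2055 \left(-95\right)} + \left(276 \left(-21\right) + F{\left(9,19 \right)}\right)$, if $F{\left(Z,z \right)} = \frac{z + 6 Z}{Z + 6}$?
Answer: $- \frac{376858002}{65075} \approx -5791.1$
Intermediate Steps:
$F{\left(Z,z \right)} = \frac{z + 6 Z}{6 + Z}$
$\frac{1}{2055 \left(-95\right)} + \left(276 \left(-21\right) + F{\left(9,19 \right)}\right) = \frac{1}{2055 \left(-95\right)} + \left(276 \left(-21\right) + \frac{19 + 6 \cdot 9}{6 + 9}\right) = \frac{1}{-195225} - \left(5796 - \frac{19 + 54}{15}\right) = - \frac{1}{195225} + \left(-5796 + \frac{1}{15} \cdot 73\right) = - \frac{1}{195225} + \left(-5796 + \frac{73}{15}\right) = - \frac{1}{195225} - \frac{86867}{15} = - \frac{376858002}{65075}$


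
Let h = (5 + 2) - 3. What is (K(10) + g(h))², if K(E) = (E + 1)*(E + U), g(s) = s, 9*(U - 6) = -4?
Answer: 2483776/81 ≈ 30664.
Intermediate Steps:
h = 4 (h = 7 - 3 = 4)
U = 50/9 (U = 6 + (⅑)*(-4) = 6 - 4/9 = 50/9 ≈ 5.5556)
K(E) = (1 + E)*(50/9 + E) (K(E) = (E + 1)*(E + 50/9) = (1 + E)*(50/9 + E))
(K(10) + g(h))² = ((50/9 + 10² + (59/9)*10) + 4)² = ((50/9 + 100 + 590/9) + 4)² = (1540/9 + 4)² = (1576/9)² = 2483776/81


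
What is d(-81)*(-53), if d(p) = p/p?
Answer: -53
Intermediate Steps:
d(p) = 1
d(-81)*(-53) = 1*(-53) = -53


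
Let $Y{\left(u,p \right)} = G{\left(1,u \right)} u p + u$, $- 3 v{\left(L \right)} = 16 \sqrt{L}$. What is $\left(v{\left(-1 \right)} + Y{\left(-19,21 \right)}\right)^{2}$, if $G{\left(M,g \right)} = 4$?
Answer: $\frac{23473769}{9} + \frac{51680 i}{3} \approx 2.6082 \cdot 10^{6} + 17227.0 i$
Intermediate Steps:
$v{\left(L \right)} = - \frac{16 \sqrt{L}}{3}$
$Y{\left(u,p \right)} = u + 4 p u$ ($Y{\left(u,p \right)} = 4 u p + u = 4 p u + u = u + 4 p u$)
$\left(v{\left(-1 \right)} + Y{\left(-19,21 \right)}\right)^{2} = \left(- \frac{16 \sqrt{-1}}{3} - 19 \left(1 + 4 \cdot 21\right)\right)^{2} = \left(- \frac{16 i}{3} - 19 \left(1 + 84\right)\right)^{2} = \left(- \frac{16 i}{3} - 1615\right)^{2} = \left(-1615 - \frac{16 i}{3}\right)^{2}$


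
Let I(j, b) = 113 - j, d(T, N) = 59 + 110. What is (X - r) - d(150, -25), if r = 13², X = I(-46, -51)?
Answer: -179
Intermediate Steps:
d(T, N) = 169
X = 159 (X = 113 - 1*(-46) = 113 + 46 = 159)
r = 169
(X - r) - d(150, -25) = (159 - 1*169) - 1*169 = (159 - 169) - 169 = -10 - 169 = -179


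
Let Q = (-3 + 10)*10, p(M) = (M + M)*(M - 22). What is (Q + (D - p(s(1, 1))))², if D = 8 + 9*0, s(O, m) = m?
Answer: 14400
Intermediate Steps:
D = 8 (D = 8 + 0 = 8)
p(M) = 2*M*(-22 + M) (p(M) = (2*M)*(-22 + M) = 2*M*(-22 + M))
Q = 70 (Q = 7*10 = 70)
(Q + (D - p(s(1, 1))))² = (70 + (8 - 2*(-22 + 1)))² = (70 + (8 - 2*(-21)))² = (70 + (8 - 1*(-42)))² = (70 + (8 + 42))² = (70 + 50)² = 120² = 14400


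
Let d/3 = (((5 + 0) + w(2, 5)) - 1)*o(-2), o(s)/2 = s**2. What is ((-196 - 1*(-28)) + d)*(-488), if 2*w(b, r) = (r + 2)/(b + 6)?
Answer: 30012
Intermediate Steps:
w(b, r) = (2 + r)/(2*(6 + b)) (w(b, r) = ((r + 2)/(b + 6))/2 = ((2 + r)/(6 + b))/2 = (2 + r)/(2*(6 + b)))
o(s) = 2*s**2
d = 213/2 (d = 3*((((5 + 0) + (2 + 5)/(2*(6 + 2))) - 1)*(2*(-2)**2)) = 3*(((5 + (1/2)*7/8) - 1)*(2*4)) = 3*(((5 + (1/2)*(1/8)*7) - 1)*8) = 3*(((5 + 7/16) - 1)*8) = 3*((87/16 - 1)*8) = 3*((71/16)*8) = 3*(71/2) = 213/2 ≈ 106.50)
((-196 - 1*(-28)) + d)*(-488) = ((-196 - 1*(-28)) + 213/2)*(-488) = ((-196 + 28) + 213/2)*(-488) = (-168 + 213/2)*(-488) = -123/2*(-488) = 30012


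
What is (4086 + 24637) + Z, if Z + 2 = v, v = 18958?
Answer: 47679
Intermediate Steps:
Z = 18956 (Z = -2 + 18958 = 18956)
(4086 + 24637) + Z = (4086 + 24637) + 18956 = 28723 + 18956 = 47679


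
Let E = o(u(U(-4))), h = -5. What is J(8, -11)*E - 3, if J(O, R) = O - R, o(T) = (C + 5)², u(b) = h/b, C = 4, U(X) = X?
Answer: 1536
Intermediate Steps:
u(b) = -5/b
o(T) = 81 (o(T) = (4 + 5)² = 9² = 81)
E = 81
J(8, -11)*E - 3 = (8 - 1*(-11))*81 - 3 = (8 + 11)*81 - 3 = 19*81 - 3 = 1539 - 3 = 1536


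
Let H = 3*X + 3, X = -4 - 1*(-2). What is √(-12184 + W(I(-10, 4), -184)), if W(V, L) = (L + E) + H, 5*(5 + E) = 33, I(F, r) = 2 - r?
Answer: I*√309235/5 ≈ 111.22*I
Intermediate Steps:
X = -2 (X = -4 + 2 = -2)
E = 8/5 (E = -5 + (⅕)*33 = -5 + 33/5 = 8/5 ≈ 1.6000)
H = -3 (H = 3*(-2) + 3 = -6 + 3 = -3)
W(V, L) = -7/5 + L (W(V, L) = (L + 8/5) - 3 = (8/5 + L) - 3 = -7/5 + L)
√(-12184 + W(I(-10, 4), -184)) = √(-12184 + (-7/5 - 184)) = √(-12184 - 927/5) = √(-61847/5) = I*√309235/5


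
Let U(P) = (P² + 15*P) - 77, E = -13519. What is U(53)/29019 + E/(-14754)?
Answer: 49371691/47571814 ≈ 1.0378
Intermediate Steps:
U(P) = -77 + P² + 15*P
U(53)/29019 + E/(-14754) = (-77 + 53² + 15*53)/29019 - 13519/(-14754) = (-77 + 2809 + 795)*(1/29019) - 13519*(-1/14754) = 3527*(1/29019) + 13519/14754 = 3527/29019 + 13519/14754 = 49371691/47571814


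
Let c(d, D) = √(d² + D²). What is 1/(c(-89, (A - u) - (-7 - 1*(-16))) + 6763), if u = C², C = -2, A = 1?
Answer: 6763/45730104 - √8065/45730104 ≈ 0.00014593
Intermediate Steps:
u = 4 (u = (-2)² = 4)
c(d, D) = √(D² + d²)
1/(c(-89, (A - u) - (-7 - 1*(-16))) + 6763) = 1/(√(((1 - 1*4) - (-7 - 1*(-16)))² + (-89)²) + 6763) = 1/(√(((1 - 4) - (-7 + 16))² + 7921) + 6763) = 1/(√((-3 - 1*9)² + 7921) + 6763) = 1/(√((-3 - 9)² + 7921) + 6763) = 1/(√((-12)² + 7921) + 6763) = 1/(√(144 + 7921) + 6763) = 1/(√8065 + 6763) = 1/(6763 + √8065)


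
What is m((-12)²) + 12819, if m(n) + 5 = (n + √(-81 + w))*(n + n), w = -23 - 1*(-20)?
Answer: 54286 + 576*I*√21 ≈ 54286.0 + 2639.6*I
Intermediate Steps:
w = -3 (w = -23 + 20 = -3)
m(n) = -5 + 2*n*(n + 2*I*√21) (m(n) = -5 + (n + √(-81 - 3))*(n + n) = -5 + (n + √(-84))*(2*n) = -5 + (n + 2*I*√21)*(2*n) = -5 + 2*n*(n + 2*I*√21))
m((-12)²) + 12819 = (-5 + 2*((-12)²)² + 4*I*(-12)²*√21) + 12819 = (-5 + 2*144² + 4*I*144*√21) + 12819 = (-5 + 2*20736 + 576*I*√21) + 12819 = (-5 + 41472 + 576*I*√21) + 12819 = (41467 + 576*I*√21) + 12819 = 54286 + 576*I*√21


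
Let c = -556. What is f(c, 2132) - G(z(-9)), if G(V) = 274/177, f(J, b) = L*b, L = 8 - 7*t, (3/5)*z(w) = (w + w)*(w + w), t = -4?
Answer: 13584830/177 ≈ 76751.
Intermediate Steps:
z(w) = 20*w²/3 (z(w) = 5*((w + w)*(w + w))/3 = 5*((2*w)*(2*w))/3 = 5*(4*w²)/3 = 20*w²/3)
L = 36 (L = 8 - 7*(-4) = 8 + 28 = 36)
f(J, b) = 36*b
G(V) = 274/177 (G(V) = 274*(1/177) = 274/177)
f(c, 2132) - G(z(-9)) = 36*2132 - 1*274/177 = 76752 - 274/177 = 13584830/177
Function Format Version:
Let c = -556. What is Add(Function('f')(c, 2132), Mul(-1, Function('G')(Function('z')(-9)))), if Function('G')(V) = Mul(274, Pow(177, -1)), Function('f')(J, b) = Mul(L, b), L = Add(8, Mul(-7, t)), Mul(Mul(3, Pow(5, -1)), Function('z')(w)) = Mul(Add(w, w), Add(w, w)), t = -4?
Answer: Rational(13584830, 177) ≈ 76751.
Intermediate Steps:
Function('z')(w) = Mul(Rational(20, 3), Pow(w, 2)) (Function('z')(w) = Mul(Rational(5, 3), Mul(Add(w, w), Add(w, w))) = Mul(Rational(5, 3), Mul(Mul(2, w), Mul(2, w))) = Mul(Rational(5, 3), Mul(4, Pow(w, 2))) = Mul(Rational(20, 3), Pow(w, 2)))
L = 36 (L = Add(8, Mul(-7, -4)) = Add(8, 28) = 36)
Function('f')(J, b) = Mul(36, b)
Function('G')(V) = Rational(274, 177) (Function('G')(V) = Mul(274, Rational(1, 177)) = Rational(274, 177))
Add(Function('f')(c, 2132), Mul(-1, Function('G')(Function('z')(-9)))) = Add(Mul(36, 2132), Mul(-1, Rational(274, 177))) = Add(76752, Rational(-274, 177)) = Rational(13584830, 177)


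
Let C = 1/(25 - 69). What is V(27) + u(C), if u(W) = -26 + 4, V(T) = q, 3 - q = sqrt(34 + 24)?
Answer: -19 - sqrt(58) ≈ -26.616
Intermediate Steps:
q = 3 - sqrt(58) (q = 3 - sqrt(34 + 24) = 3 - sqrt(58) ≈ -4.6158)
V(T) = 3 - sqrt(58)
C = -1/44 (C = 1/(-44) = -1/44 ≈ -0.022727)
u(W) = -22
V(27) + u(C) = (3 - sqrt(58)) - 22 = -19 - sqrt(58)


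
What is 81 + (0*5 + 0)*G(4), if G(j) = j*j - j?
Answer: 81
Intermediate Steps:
G(j) = j² - j
81 + (0*5 + 0)*G(4) = 81 + (0*5 + 0)*(4*(-1 + 4)) = 81 + (0 + 0)*(4*3) = 81 + 0*12 = 81 + 0 = 81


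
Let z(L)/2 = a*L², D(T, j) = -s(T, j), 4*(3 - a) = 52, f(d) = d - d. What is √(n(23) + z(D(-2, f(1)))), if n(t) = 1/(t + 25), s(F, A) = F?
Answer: I*√11517/12 ≈ 8.9431*I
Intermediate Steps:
f(d) = 0
a = -10 (a = 3 - ¼*52 = 3 - 13 = -10)
n(t) = 1/(25 + t)
D(T, j) = -T
z(L) = -20*L² (z(L) = 2*(-10*L²) = -20*L²)
√(n(23) + z(D(-2, f(1)))) = √(1/(25 + 23) - 20*(-1*(-2))²) = √(1/48 - 20*2²) = √(1/48 - 20*4) = √(1/48 - 80) = √(-3839/48) = I*√11517/12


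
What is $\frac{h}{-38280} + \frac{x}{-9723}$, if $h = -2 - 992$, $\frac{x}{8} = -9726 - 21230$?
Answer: $\frac{1581605017}{62032740} \approx 25.496$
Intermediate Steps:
$x = -247648$ ($x = 8 \left(-9726 - 21230\right) = 8 \left(-30956\right) = -247648$)
$h = -994$ ($h = -2 - 992 = -994$)
$\frac{h}{-38280} + \frac{x}{-9723} = - \frac{994}{-38280} - \frac{247648}{-9723} = \left(-994\right) \left(- \frac{1}{38280}\right) - - \frac{247648}{9723} = \frac{497}{19140} + \frac{247648}{9723} = \frac{1581605017}{62032740}$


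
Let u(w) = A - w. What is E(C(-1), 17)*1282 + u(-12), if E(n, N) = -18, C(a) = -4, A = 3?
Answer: -23061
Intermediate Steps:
u(w) = 3 - w
E(C(-1), 17)*1282 + u(-12) = -18*1282 + (3 - 1*(-12)) = -23076 + (3 + 12) = -23076 + 15 = -23061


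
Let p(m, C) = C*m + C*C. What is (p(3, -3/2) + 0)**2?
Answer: 81/16 ≈ 5.0625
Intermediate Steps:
p(m, C) = C**2 + C*m (p(m, C) = C*m + C**2 = C**2 + C*m)
(p(3, -3/2) + 0)**2 = ((-3/2)*(-3/2 + 3) + 0)**2 = ((-3*1/2)*(-3*1/2 + 3) + 0)**2 = (-3*(-3/2 + 3)/2 + 0)**2 = (-3/2*3/2 + 0)**2 = (-9/4 + 0)**2 = (-9/4)**2 = 81/16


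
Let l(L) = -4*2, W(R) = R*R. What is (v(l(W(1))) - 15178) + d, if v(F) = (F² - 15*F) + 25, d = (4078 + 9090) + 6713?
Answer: 4912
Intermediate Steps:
W(R) = R²
l(L) = -8
d = 19881 (d = 13168 + 6713 = 19881)
v(F) = 25 + F² - 15*F
(v(l(W(1))) - 15178) + d = ((25 + (-8)² - 15*(-8)) - 15178) + 19881 = ((25 + 64 + 120) - 15178) + 19881 = (209 - 15178) + 19881 = -14969 + 19881 = 4912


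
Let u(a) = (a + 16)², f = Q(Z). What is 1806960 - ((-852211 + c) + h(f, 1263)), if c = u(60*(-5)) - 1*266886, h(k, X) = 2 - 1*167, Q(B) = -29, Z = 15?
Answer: 2845566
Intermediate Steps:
f = -29
u(a) = (16 + a)²
h(k, X) = -165 (h(k, X) = 2 - 167 = -165)
c = -186230 (c = (16 + 60*(-5))² - 1*266886 = (16 - 300)² - 266886 = (-284)² - 266886 = 80656 - 266886 = -186230)
1806960 - ((-852211 + c) + h(f, 1263)) = 1806960 - ((-852211 - 186230) - 165) = 1806960 - (-1038441 - 165) = 1806960 - 1*(-1038606) = 1806960 + 1038606 = 2845566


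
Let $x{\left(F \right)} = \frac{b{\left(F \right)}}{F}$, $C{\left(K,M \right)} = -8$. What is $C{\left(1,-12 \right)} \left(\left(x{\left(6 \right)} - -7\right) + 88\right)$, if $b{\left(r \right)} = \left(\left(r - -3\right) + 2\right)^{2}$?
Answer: $- \frac{2764}{3} \approx -921.33$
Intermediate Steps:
$b{\left(r \right)} = \left(5 + r\right)^{2}$ ($b{\left(r \right)} = \left(\left(r + 3\right) + 2\right)^{2} = \left(\left(3 + r\right) + 2\right)^{2} = \left(5 + r\right)^{2}$)
$x{\left(F \right)} = \frac{\left(5 + F\right)^{2}}{F}$
$C{\left(1,-12 \right)} \left(\left(x{\left(6 \right)} - -7\right) + 88\right) = - 8 \left(\left(\frac{\left(5 + 6\right)^{2}}{6} - -7\right) + 88\right) = - 8 \left(\left(\frac{11^{2}}{6} + 7\right) + 88\right) = - 8 \left(\left(\frac{1}{6} \cdot 121 + 7\right) + 88\right) = - 8 \left(\left(\frac{121}{6} + 7\right) + 88\right) = - 8 \left(\frac{163}{6} + 88\right) = \left(-8\right) \frac{691}{6} = - \frac{2764}{3}$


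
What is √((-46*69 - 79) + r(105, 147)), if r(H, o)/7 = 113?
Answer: I*√2462 ≈ 49.619*I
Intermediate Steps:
r(H, o) = 791 (r(H, o) = 7*113 = 791)
√((-46*69 - 79) + r(105, 147)) = √((-46*69 - 79) + 791) = √((-3174 - 79) + 791) = √(-3253 + 791) = √(-2462) = I*√2462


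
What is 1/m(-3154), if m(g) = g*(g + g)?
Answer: 1/19895432 ≈ 5.0263e-8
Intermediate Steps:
m(g) = 2*g² (m(g) = g*(2*g) = 2*g²)
1/m(-3154) = 1/(2*(-3154)²) = 1/(2*9947716) = 1/19895432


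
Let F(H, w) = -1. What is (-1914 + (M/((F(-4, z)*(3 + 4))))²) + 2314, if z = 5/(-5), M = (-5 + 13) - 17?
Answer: 19681/49 ≈ 401.65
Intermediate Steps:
M = -9 (M = 8 - 17 = -9)
z = -1 (z = 5*(-⅕) = -1)
(-1914 + (M/((F(-4, z)*(3 + 4))))²) + 2314 = (-1914 + (-9*(-1/(3 + 4)))²) + 2314 = (-1914 + (-9/((-1*7)))²) + 2314 = (-1914 + (-9/(-7))²) + 2314 = (-1914 + (-9*(-⅐))²) + 2314 = (-1914 + (9/7)²) + 2314 = (-1914 + 81/49) + 2314 = -93705/49 + 2314 = 19681/49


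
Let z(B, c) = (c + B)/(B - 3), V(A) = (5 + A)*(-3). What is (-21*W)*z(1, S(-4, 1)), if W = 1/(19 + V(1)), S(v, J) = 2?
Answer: 63/2 ≈ 31.500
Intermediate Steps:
V(A) = -15 - 3*A
z(B, c) = (B + c)/(-3 + B)
W = 1 (W = 1/(19 + (-15 - 3*1)) = 1/(19 + (-15 - 3)) = 1/(19 - 18) = 1/1 = 1)
(-21*W)*z(1, S(-4, 1)) = (-21*1)*((1 + 2)/(-3 + 1)) = -21*3/(-2) = -(-21)*3/2 = -21*(-3/2) = 63/2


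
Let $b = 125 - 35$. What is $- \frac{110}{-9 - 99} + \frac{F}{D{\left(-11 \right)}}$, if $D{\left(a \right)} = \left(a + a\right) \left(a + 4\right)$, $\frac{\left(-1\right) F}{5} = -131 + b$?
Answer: $\frac{4885}{2079} \approx 2.3497$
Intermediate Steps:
$b = 90$
$F = 205$ ($F = - 5 \left(-131 + 90\right) = \left(-5\right) \left(-41\right) = 205$)
$D{\left(a \right)} = 2 a \left(4 + a\right)$
$- \frac{110}{-9 - 99} + \frac{F}{D{\left(-11 \right)}} = - \frac{110}{-9 - 99} + \frac{205}{2 \left(-11\right) \left(4 - 11\right)} = - \frac{110}{-9 - 99} + \frac{205}{2 \left(-11\right) \left(-7\right)} = - \frac{110}{-108} + \frac{205}{154} = \left(-110\right) \left(- \frac{1}{108}\right) + 205 \cdot \frac{1}{154} = \frac{55}{54} + \frac{205}{154} = \frac{4885}{2079}$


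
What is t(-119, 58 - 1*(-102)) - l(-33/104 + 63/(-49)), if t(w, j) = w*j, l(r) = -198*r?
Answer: -7046093/364 ≈ -19357.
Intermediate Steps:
t(w, j) = j*w
t(-119, 58 - 1*(-102)) - l(-33/104 + 63/(-49)) = (58 - 1*(-102))*(-119) - (-198)*(-33/104 + 63/(-49)) = (58 + 102)*(-119) - (-198)*(-33*1/104 + 63*(-1/49)) = 160*(-119) - (-198)*(-33/104 - 9/7) = -19040 - (-198)*(-1167)/728 = -19040 - 1*115533/364 = -19040 - 115533/364 = -7046093/364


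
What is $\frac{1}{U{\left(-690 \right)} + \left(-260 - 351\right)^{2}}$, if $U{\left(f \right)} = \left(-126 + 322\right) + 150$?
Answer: $\frac{1}{373667} \approx 2.6762 \cdot 10^{-6}$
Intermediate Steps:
$U{\left(f \right)} = 346$ ($U{\left(f \right)} = 196 + 150 = 346$)
$\frac{1}{U{\left(-690 \right)} + \left(-260 - 351\right)^{2}} = \frac{1}{346 + \left(-260 - 351\right)^{2}} = \frac{1}{346 + \left(-611\right)^{2}} = \frac{1}{346 + 373321} = \frac{1}{373667}$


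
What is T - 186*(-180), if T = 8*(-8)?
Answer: 33416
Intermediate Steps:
T = -64
T - 186*(-180) = -64 - 186*(-180) = -64 + 33480 = 33416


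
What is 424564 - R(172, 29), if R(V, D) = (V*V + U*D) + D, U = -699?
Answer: 415222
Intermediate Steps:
R(V, D) = V**2 - 698*D (R(V, D) = (V*V - 699*D) + D = (V**2 - 699*D) + D = V**2 - 698*D)
424564 - R(172, 29) = 424564 - (172**2 - 698*29) = 424564 - (29584 - 20242) = 424564 - 1*9342 = 424564 - 9342 = 415222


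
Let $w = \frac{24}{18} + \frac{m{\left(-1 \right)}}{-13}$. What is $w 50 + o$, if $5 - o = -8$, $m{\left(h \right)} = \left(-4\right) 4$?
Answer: $\frac{5507}{39} \approx 141.21$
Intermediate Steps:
$m{\left(h \right)} = -16$
$o = 13$ ($o = 5 - -8 = 5 + 8 = 13$)
$w = \frac{100}{39}$ ($w = \frac{24}{18} - \frac{16}{-13} = 24 \cdot \frac{1}{18} - - \frac{16}{13} = \frac{4}{3} + \frac{16}{13} = \frac{100}{39} \approx 2.5641$)
$w 50 + o = \frac{100}{39} \cdot 50 + 13 = \frac{5000}{39} + 13 = \frac{5507}{39}$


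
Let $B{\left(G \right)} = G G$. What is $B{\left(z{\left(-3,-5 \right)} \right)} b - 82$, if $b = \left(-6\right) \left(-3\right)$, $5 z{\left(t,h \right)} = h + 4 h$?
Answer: $368$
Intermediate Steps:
$z{\left(t,h \right)} = h$ ($z{\left(t,h \right)} = \frac{h + 4 h}{5} = \frac{5 h}{5} = h$)
$B{\left(G \right)} = G^{2}$
$b = 18$
$B{\left(z{\left(-3,-5 \right)} \right)} b - 82 = \left(-5\right)^{2} \cdot 18 - 82 = 25 \cdot 18 - 82 = 450 - 82 = 368$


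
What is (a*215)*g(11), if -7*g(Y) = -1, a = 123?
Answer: 26445/7 ≈ 3777.9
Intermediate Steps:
g(Y) = ⅐ (g(Y) = -⅐*(-1) = ⅐)
(a*215)*g(11) = (123*215)*(⅐) = 26445*(⅐) = 26445/7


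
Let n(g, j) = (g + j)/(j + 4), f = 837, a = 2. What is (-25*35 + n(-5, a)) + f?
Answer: -77/2 ≈ -38.500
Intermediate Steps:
n(g, j) = (g + j)/(4 + j)
(-25*35 + n(-5, a)) + f = (-25*35 + (-5 + 2)/(4 + 2)) + 837 = (-875 - 3/6) + 837 = (-875 + (1/6)*(-3)) + 837 = (-875 - 1/2) + 837 = -1751/2 + 837 = -77/2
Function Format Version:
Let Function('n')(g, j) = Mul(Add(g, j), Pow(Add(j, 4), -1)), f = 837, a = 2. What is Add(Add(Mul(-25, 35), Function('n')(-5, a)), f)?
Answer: Rational(-77, 2) ≈ -38.500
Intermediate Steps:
Function('n')(g, j) = Mul(Pow(Add(4, j), -1), Add(g, j)) (Function('n')(g, j) = Mul(Add(g, j), Pow(Add(4, j), -1)) = Mul(Pow(Add(4, j), -1), Add(g, j)))
Add(Add(Mul(-25, 35), Function('n')(-5, a)), f) = Add(Add(Mul(-25, 35), Mul(Pow(Add(4, 2), -1), Add(-5, 2))), 837) = Add(Add(-875, Mul(Pow(6, -1), -3)), 837) = Add(Add(-875, Mul(Rational(1, 6), -3)), 837) = Add(Add(-875, Rational(-1, 2)), 837) = Add(Rational(-1751, 2), 837) = Rational(-77, 2)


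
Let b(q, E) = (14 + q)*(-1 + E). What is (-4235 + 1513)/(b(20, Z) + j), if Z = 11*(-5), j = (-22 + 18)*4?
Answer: 1361/960 ≈ 1.4177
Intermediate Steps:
j = -16 (j = -4*4 = -16)
Z = -55
b(q, E) = (-1 + E)*(14 + q)
(-4235 + 1513)/(b(20, Z) + j) = (-4235 + 1513)/((-14 - 1*20 + 14*(-55) - 55*20) - 16) = -2722/((-14 - 20 - 770 - 1100) - 16) = -2722/(-1904 - 16) = -2722/(-1920) = -2722*(-1/1920) = 1361/960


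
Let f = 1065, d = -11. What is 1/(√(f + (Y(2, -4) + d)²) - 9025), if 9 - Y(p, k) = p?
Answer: -9025/81449544 - √1081/81449544 ≈ -0.00011121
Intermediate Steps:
Y(p, k) = 9 - p
1/(√(f + (Y(2, -4) + d)²) - 9025) = 1/(√(1065 + ((9 - 1*2) - 11)²) - 9025) = 1/(√(1065 + ((9 - 2) - 11)²) - 9025) = 1/(√(1065 + (7 - 11)²) - 9025) = 1/(√(1065 + (-4)²) - 9025) = 1/(√(1065 + 16) - 9025) = 1/(√1081 - 9025) = 1/(-9025 + √1081)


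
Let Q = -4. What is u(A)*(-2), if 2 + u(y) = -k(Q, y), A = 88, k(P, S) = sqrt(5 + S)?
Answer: 4 + 2*sqrt(93) ≈ 23.287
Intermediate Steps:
u(y) = -2 - sqrt(5 + y)
u(A)*(-2) = (-2 - sqrt(5 + 88))*(-2) = (-2 - sqrt(93))*(-2) = 4 + 2*sqrt(93)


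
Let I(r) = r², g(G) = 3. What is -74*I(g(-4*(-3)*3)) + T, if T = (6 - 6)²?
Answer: -666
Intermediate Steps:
T = 0 (T = 0² = 0)
-74*I(g(-4*(-3)*3)) + T = -74*3² + 0 = -74*9 + 0 = -666 + 0 = -666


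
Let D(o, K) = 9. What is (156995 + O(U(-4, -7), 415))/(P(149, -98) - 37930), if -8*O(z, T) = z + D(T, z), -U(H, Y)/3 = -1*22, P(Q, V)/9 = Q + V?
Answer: -1255885/299768 ≈ -4.1895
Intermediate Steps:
P(Q, V) = 9*Q + 9*V (P(Q, V) = 9*(Q + V) = 9*Q + 9*V)
U(H, Y) = 66 (U(H, Y) = -(-3)*22 = -3*(-22) = 66)
O(z, T) = -9/8 - z/8 (O(z, T) = -(z + 9)/8 = -(9 + z)/8 = -9/8 - z/8)
(156995 + O(U(-4, -7), 415))/(P(149, -98) - 37930) = (156995 + (-9/8 - ⅛*66))/((9*149 + 9*(-98)) - 37930) = (156995 + (-9/8 - 33/4))/((1341 - 882) - 37930) = (156995 - 75/8)/(459 - 37930) = (1255885/8)/(-37471) = (1255885/8)*(-1/37471) = -1255885/299768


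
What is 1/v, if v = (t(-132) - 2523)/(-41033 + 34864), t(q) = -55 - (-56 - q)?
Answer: 6169/2654 ≈ 2.3244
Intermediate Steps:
t(q) = 1 + q (t(q) = -55 + (56 + q) = 1 + q)
v = 2654/6169 (v = ((1 - 132) - 2523)/(-41033 + 34864) = (-131 - 2523)/(-6169) = -2654*(-1/6169) = 2654/6169 ≈ 0.43022)
1/v = 1/(2654/6169) = 6169/2654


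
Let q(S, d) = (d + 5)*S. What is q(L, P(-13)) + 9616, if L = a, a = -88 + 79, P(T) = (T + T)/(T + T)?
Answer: 9562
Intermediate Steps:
P(T) = 1 (P(T) = (2*T)/((2*T)) = (2*T)*(1/(2*T)) = 1)
a = -9
L = -9
q(S, d) = S*(5 + d) (q(S, d) = (5 + d)*S = S*(5 + d))
q(L, P(-13)) + 9616 = -9*(5 + 1) + 9616 = -9*6 + 9616 = -54 + 9616 = 9562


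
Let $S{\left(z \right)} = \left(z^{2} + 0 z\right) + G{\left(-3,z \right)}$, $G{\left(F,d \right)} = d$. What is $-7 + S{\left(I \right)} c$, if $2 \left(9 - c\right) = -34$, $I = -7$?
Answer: $1085$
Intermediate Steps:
$c = 26$ ($c = 9 - -17 = 9 + 17 = 26$)
$S{\left(z \right)} = z + z^{2}$ ($S{\left(z \right)} = \left(z^{2} + 0 z\right) + z = \left(z^{2} + 0\right) + z = z^{2} + z = z + z^{2}$)
$-7 + S{\left(I \right)} c = -7 + - 7 \left(1 - 7\right) 26 = -7 + \left(-7\right) \left(-6\right) 26 = -7 + 42 \cdot 26 = -7 + 1092 = 1085$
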